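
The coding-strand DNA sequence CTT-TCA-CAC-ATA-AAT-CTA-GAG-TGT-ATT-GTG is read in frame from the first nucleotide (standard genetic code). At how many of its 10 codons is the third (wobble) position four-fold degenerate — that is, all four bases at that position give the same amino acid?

4

Codon 1 CTT (Leu): third position 4-fold.
Codon 2 TCA (Ser): third position 4-fold.
Codon 3 CAC (His): third position 2-fold.
Codon 4 ATA (Ile): third position 3-fold.
Codon 5 AAT (Asn): third position 2-fold.
Codon 6 CTA (Leu): third position 4-fold.
Codon 7 GAG (Glu): third position 2-fold.
Codon 8 TGT (Cys): third position 2-fold.
Codon 9 ATT (Ile): third position 3-fold.
Codon 10 GTG (Val): third position 4-fold.
Four-fold degenerate third positions: 4.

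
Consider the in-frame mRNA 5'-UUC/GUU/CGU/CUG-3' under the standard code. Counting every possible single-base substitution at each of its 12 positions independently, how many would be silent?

Codon 1 (UUC, Phe): 1 synonymous substitution.
Codon 2 (GUU, Val): 3 synonymous substitutions.
Codon 3 (CGU, Arg): 3 synonymous substitutions.
Codon 4 (CUG, Leu): 4 synonymous substitutions.
Total: 1 + 3 + 3 + 4 = 11.

11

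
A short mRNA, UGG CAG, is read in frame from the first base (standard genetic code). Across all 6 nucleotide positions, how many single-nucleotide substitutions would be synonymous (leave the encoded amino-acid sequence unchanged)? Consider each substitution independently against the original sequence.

1

Codon 1 (UGG, Trp): 0 synonymous substitutions.
Codon 2 (CAG, Gln): 1 synonymous substitution.
Total: 0 + 1 = 1.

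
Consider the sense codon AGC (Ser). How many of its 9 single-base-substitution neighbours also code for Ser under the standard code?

1

Position 1: none → 0 synonymous.
Position 2: none → 0 synonymous.
Position 3: AGT → 1 synonymous.
Total: 0 + 0 + 1 = 1.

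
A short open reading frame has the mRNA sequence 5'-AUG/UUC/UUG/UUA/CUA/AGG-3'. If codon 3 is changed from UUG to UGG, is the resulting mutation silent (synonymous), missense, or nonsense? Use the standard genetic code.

missense

Position 8 falls in codon 3: UUG → Leu.
After the substitution the codon is UGG → Trp.
Leu ≠ Trp, so this is a missense mutation.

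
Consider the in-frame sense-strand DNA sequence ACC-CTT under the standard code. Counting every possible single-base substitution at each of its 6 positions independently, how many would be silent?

6

Codon 1 (ACC, Thr): 3 synonymous substitutions.
Codon 2 (CTT, Leu): 3 synonymous substitutions.
Total: 3 + 3 = 6.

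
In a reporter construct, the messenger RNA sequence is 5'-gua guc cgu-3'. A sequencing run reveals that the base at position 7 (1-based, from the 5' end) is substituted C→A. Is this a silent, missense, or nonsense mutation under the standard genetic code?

Position 7 falls in codon 3: CGU → Arg.
After the substitution the codon is AGU → Ser.
Arg ≠ Ser, so this is a missense mutation.

missense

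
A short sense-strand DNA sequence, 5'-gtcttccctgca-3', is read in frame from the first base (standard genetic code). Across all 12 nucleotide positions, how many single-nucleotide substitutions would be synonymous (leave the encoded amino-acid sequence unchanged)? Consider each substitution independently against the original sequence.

10

Codon 1 (GTC, Val): 3 synonymous substitutions.
Codon 2 (TTC, Phe): 1 synonymous substitution.
Codon 3 (CCT, Pro): 3 synonymous substitutions.
Codon 4 (GCA, Ala): 3 synonymous substitutions.
Total: 3 + 1 + 3 + 3 = 10.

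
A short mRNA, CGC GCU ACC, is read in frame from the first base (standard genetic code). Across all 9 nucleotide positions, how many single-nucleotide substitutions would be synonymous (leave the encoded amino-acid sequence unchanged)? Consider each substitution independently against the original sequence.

Codon 1 (CGC, Arg): 3 synonymous substitutions.
Codon 2 (GCU, Ala): 3 synonymous substitutions.
Codon 3 (ACC, Thr): 3 synonymous substitutions.
Total: 3 + 3 + 3 = 9.

9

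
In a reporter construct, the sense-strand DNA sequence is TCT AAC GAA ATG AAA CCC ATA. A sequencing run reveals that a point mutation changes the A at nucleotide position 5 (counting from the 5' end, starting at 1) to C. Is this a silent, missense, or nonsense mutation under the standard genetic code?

missense

Position 5 falls in codon 2: AAC → Asn.
After the substitution the codon is ACC → Thr.
Asn ≠ Thr, so this is a missense mutation.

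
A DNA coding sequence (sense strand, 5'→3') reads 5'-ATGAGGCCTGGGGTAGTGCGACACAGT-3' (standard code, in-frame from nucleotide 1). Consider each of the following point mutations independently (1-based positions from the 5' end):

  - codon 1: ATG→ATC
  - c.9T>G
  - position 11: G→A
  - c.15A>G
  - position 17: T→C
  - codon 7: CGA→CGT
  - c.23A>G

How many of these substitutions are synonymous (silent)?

3

Codon 1: ATG (Met) → ATC (Ile) — missense.
Codon 3: CCT (Pro) → CCG (Pro) — synonymous.
Codon 4: GGG (Gly) → GAG (Glu) — missense.
Codon 5: GTA (Val) → GTG (Val) — synonymous.
Codon 6: GTG (Val) → GCG (Ala) — missense.
Codon 7: CGA (Arg) → CGT (Arg) — synonymous.
Codon 8: CAC (His) → CGC (Arg) — missense.
Synonymous: 3 of 7.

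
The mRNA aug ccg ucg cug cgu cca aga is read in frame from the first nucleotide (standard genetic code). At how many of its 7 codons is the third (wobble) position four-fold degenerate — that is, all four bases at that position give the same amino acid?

5

Codon 1 AUG (Met): third position 1-fold.
Codon 2 CCG (Pro): third position 4-fold.
Codon 3 UCG (Ser): third position 4-fold.
Codon 4 CUG (Leu): third position 4-fold.
Codon 5 CGU (Arg): third position 4-fold.
Codon 6 CCA (Pro): third position 4-fold.
Codon 7 AGA (Arg): third position 2-fold.
Four-fold degenerate third positions: 5.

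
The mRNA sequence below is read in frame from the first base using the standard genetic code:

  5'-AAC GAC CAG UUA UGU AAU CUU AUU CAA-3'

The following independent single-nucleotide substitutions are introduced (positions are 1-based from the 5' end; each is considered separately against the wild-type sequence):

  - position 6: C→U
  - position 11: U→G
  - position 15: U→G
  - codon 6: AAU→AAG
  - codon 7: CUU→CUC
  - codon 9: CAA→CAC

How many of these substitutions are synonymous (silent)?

2

Codon 2: GAC (Asp) → GAU (Asp) — synonymous.
Codon 4: UUA (Leu) → UGA (Stop) — nonsense.
Codon 5: UGU (Cys) → UGG (Trp) — missense.
Codon 6: AAU (Asn) → AAG (Lys) — missense.
Codon 7: CUU (Leu) → CUC (Leu) — synonymous.
Codon 9: CAA (Gln) → CAC (His) — missense.
Synonymous: 2 of 6.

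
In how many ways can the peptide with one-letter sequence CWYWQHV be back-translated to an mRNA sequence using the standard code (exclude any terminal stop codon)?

Cys: 2 codons.
Trp: 1 codon.
Tyr: 2 codons.
Trp: 1 codon.
Gln: 2 codons.
His: 2 codons.
Val: 4 codons.
2 × 1 × 2 × 1 × 2 × 2 × 4 = 64.

64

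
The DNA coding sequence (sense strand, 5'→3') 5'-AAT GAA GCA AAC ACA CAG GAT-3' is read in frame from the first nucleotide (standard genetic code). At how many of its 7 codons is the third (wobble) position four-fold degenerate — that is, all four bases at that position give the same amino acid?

Codon 1 AAT (Asn): third position 2-fold.
Codon 2 GAA (Glu): third position 2-fold.
Codon 3 GCA (Ala): third position 4-fold.
Codon 4 AAC (Asn): third position 2-fold.
Codon 5 ACA (Thr): third position 4-fold.
Codon 6 CAG (Gln): third position 2-fold.
Codon 7 GAT (Asp): third position 2-fold.
Four-fold degenerate third positions: 2.

2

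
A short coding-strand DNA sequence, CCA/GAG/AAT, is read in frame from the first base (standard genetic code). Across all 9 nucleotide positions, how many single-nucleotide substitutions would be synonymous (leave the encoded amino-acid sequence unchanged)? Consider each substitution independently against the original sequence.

5

Codon 1 (CCA, Pro): 3 synonymous substitutions.
Codon 2 (GAG, Glu): 1 synonymous substitution.
Codon 3 (AAT, Asn): 1 synonymous substitution.
Total: 3 + 1 + 1 = 5.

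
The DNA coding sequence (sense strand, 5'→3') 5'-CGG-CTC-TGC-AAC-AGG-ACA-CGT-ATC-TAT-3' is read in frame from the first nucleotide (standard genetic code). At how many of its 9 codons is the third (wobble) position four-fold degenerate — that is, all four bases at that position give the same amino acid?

4

Codon 1 CGG (Arg): third position 4-fold.
Codon 2 CTC (Leu): third position 4-fold.
Codon 3 TGC (Cys): third position 2-fold.
Codon 4 AAC (Asn): third position 2-fold.
Codon 5 AGG (Arg): third position 2-fold.
Codon 6 ACA (Thr): third position 4-fold.
Codon 7 CGT (Arg): third position 4-fold.
Codon 8 ATC (Ile): third position 3-fold.
Codon 9 TAT (Tyr): third position 2-fold.
Four-fold degenerate third positions: 4.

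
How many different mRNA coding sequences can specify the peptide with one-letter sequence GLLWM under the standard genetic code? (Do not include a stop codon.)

144

Gly: 4 codons.
Leu: 6 codons.
Leu: 6 codons.
Trp: 1 codon.
Met: 1 codon.
4 × 6 × 6 × 1 × 1 = 144.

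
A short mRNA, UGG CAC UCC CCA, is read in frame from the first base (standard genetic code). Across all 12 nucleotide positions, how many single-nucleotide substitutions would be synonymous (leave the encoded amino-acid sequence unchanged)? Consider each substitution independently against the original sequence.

7

Codon 1 (UGG, Trp): 0 synonymous substitutions.
Codon 2 (CAC, His): 1 synonymous substitution.
Codon 3 (UCC, Ser): 3 synonymous substitutions.
Codon 4 (CCA, Pro): 3 synonymous substitutions.
Total: 0 + 1 + 3 + 3 = 7.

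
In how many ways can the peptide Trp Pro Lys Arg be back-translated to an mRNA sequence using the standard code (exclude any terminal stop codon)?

48

Trp: 1 codon.
Pro: 4 codons.
Lys: 2 codons.
Arg: 6 codons.
1 × 4 × 2 × 6 = 48.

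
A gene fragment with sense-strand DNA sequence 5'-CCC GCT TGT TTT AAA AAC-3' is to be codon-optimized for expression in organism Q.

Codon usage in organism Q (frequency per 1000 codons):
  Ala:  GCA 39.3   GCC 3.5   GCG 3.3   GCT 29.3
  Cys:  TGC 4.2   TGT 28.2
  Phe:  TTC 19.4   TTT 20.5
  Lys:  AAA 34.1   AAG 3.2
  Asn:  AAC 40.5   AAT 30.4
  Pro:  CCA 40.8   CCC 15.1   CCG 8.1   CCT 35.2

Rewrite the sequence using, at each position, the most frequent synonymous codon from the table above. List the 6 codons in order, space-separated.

CCA GCA TGT TTT AAA AAC

Codon 1 (Pro): best is CCA at 40.8.
Codon 2 (Ala): best is GCA at 39.3.
Codon 3 (Cys): best is TGT at 28.2.
Codon 4 (Phe): best is TTT at 20.5.
Codon 5 (Lys): best is AAA at 34.1.
Codon 6 (Asn): best is AAC at 40.5.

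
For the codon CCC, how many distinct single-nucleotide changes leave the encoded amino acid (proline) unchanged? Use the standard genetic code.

3

Position 1: none → 0 synonymous.
Position 2: none → 0 synonymous.
Position 3: CCU, CCA, CCG → 3 synonymous.
Total: 0 + 0 + 3 = 3.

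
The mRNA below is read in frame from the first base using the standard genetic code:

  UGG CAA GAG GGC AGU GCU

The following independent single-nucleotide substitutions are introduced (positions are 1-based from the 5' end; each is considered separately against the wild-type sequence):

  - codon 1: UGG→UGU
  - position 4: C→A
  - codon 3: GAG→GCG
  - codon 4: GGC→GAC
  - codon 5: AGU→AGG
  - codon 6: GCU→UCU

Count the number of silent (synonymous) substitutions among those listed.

Codon 1: UGG (Trp) → UGU (Cys) — missense.
Codon 2: CAA (Gln) → AAA (Lys) — missense.
Codon 3: GAG (Glu) → GCG (Ala) — missense.
Codon 4: GGC (Gly) → GAC (Asp) — missense.
Codon 5: AGU (Ser) → AGG (Arg) — missense.
Codon 6: GCU (Ala) → UCU (Ser) — missense.
Synonymous: 0 of 6.

0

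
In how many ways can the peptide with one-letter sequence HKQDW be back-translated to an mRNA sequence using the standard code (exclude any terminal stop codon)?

16

His: 2 codons.
Lys: 2 codons.
Gln: 2 codons.
Asp: 2 codons.
Trp: 1 codon.
2 × 2 × 2 × 2 × 1 = 16.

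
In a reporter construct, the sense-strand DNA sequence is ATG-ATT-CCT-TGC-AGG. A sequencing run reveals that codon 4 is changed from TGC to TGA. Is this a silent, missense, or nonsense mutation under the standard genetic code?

Position 12 falls in codon 4: TGC → Cys.
After the substitution the codon is TGA → Stop.
The new codon is a stop codon, so this is a nonsense mutation.

nonsense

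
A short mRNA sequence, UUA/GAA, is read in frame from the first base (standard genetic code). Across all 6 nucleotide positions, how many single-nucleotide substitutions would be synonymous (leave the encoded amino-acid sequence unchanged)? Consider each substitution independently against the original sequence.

Codon 1 (UUA, Leu): 2 synonymous substitutions.
Codon 2 (GAA, Glu): 1 synonymous substitution.
Total: 2 + 1 = 3.

3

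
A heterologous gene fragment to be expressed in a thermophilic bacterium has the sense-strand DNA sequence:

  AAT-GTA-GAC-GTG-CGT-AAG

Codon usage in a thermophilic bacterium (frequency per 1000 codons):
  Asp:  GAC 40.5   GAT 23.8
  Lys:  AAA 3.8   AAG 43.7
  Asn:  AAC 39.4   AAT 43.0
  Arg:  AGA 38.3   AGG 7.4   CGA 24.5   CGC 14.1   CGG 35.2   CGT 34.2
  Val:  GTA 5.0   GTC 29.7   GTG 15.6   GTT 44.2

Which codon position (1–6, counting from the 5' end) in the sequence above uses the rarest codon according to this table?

2

Codon 1 AAT (Asn): 43.0 per 1000.
Codon 2 GTA (Val): 5.0 per 1000.
Codon 3 GAC (Asp): 40.5 per 1000.
Codon 4 GTG (Val): 15.6 per 1000.
Codon 5 CGT (Arg): 34.2 per 1000.
Codon 6 AAG (Lys): 43.7 per 1000.
Lowest frequency is 5.0 at codon 2.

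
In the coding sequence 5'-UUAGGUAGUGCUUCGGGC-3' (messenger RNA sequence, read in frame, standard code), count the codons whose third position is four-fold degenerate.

4

Codon 1 UUA (Leu): third position 2-fold.
Codon 2 GGU (Gly): third position 4-fold.
Codon 3 AGU (Ser): third position 2-fold.
Codon 4 GCU (Ala): third position 4-fold.
Codon 5 UCG (Ser): third position 4-fold.
Codon 6 GGC (Gly): third position 4-fold.
Four-fold degenerate third positions: 4.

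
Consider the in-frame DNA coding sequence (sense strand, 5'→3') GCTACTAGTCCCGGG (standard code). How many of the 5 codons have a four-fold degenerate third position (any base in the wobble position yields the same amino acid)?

4

Codon 1 GCT (Ala): third position 4-fold.
Codon 2 ACT (Thr): third position 4-fold.
Codon 3 AGT (Ser): third position 2-fold.
Codon 4 CCC (Pro): third position 4-fold.
Codon 5 GGG (Gly): third position 4-fold.
Four-fold degenerate third positions: 4.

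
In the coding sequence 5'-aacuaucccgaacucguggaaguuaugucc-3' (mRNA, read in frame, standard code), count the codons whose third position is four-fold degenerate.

Codon 1 AAC (Asn): third position 2-fold.
Codon 2 UAU (Tyr): third position 2-fold.
Codon 3 CCC (Pro): third position 4-fold.
Codon 4 GAA (Glu): third position 2-fold.
Codon 5 CUC (Leu): third position 4-fold.
Codon 6 GUG (Val): third position 4-fold.
Codon 7 GAA (Glu): third position 2-fold.
Codon 8 GUU (Val): third position 4-fold.
Codon 9 AUG (Met): third position 1-fold.
Codon 10 UCC (Ser): third position 4-fold.
Four-fold degenerate third positions: 5.

5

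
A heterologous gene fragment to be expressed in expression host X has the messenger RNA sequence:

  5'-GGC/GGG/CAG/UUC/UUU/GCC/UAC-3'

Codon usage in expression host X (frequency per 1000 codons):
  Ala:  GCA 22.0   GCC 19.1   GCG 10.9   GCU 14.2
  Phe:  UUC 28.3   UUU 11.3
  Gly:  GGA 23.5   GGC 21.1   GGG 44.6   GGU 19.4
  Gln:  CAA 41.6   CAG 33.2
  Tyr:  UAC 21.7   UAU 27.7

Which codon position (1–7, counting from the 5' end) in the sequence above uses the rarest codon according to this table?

5

Codon 1 GGC (Gly): 21.1 per 1000.
Codon 2 GGG (Gly): 44.6 per 1000.
Codon 3 CAG (Gln): 33.2 per 1000.
Codon 4 UUC (Phe): 28.3 per 1000.
Codon 5 UUU (Phe): 11.3 per 1000.
Codon 6 GCC (Ala): 19.1 per 1000.
Codon 7 UAC (Tyr): 21.7 per 1000.
Lowest frequency is 11.3 at codon 5.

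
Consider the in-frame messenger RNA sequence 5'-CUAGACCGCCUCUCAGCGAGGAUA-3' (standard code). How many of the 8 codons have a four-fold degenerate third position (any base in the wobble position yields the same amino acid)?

5

Codon 1 CUA (Leu): third position 4-fold.
Codon 2 GAC (Asp): third position 2-fold.
Codon 3 CGC (Arg): third position 4-fold.
Codon 4 CUC (Leu): third position 4-fold.
Codon 5 UCA (Ser): third position 4-fold.
Codon 6 GCG (Ala): third position 4-fold.
Codon 7 AGG (Arg): third position 2-fold.
Codon 8 AUA (Ile): third position 3-fold.
Four-fold degenerate third positions: 5.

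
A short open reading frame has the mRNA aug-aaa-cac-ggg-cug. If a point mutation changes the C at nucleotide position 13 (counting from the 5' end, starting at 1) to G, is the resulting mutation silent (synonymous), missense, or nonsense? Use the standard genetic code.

missense

Position 13 falls in codon 5: CUG → Leu.
After the substitution the codon is GUG → Val.
Leu ≠ Val, so this is a missense mutation.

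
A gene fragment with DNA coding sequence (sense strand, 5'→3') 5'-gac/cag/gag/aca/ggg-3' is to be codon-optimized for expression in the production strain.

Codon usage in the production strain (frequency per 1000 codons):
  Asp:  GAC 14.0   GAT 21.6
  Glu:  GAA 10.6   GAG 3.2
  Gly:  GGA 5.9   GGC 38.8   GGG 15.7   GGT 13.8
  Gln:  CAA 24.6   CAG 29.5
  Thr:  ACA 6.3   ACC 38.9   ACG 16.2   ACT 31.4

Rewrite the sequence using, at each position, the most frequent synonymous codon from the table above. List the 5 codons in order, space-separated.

Codon 1 (Asp): best is GAT at 21.6.
Codon 2 (Gln): best is CAG at 29.5.
Codon 3 (Glu): best is GAA at 10.6.
Codon 4 (Thr): best is ACC at 38.9.
Codon 5 (Gly): best is GGC at 38.8.

GAT CAG GAA ACC GGC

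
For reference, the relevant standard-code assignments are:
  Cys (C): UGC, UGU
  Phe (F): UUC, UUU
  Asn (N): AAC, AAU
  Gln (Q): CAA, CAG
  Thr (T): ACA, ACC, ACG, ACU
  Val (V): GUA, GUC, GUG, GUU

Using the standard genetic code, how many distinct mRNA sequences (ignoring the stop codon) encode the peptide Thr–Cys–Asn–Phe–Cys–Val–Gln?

512

Thr: 4 codons.
Cys: 2 codons.
Asn: 2 codons.
Phe: 2 codons.
Cys: 2 codons.
Val: 4 codons.
Gln: 2 codons.
4 × 2 × 2 × 2 × 2 × 4 × 2 = 512.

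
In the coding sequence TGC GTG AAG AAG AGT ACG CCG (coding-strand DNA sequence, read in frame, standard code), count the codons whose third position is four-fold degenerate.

3

Codon 1 TGC (Cys): third position 2-fold.
Codon 2 GTG (Val): third position 4-fold.
Codon 3 AAG (Lys): third position 2-fold.
Codon 4 AAG (Lys): third position 2-fold.
Codon 5 AGT (Ser): third position 2-fold.
Codon 6 ACG (Thr): third position 4-fold.
Codon 7 CCG (Pro): third position 4-fold.
Four-fold degenerate third positions: 3.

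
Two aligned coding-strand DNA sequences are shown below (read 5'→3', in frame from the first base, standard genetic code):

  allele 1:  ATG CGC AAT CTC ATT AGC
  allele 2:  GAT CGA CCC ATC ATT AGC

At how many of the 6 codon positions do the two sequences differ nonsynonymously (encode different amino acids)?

3

Codon 1: ATG Met / GAT Asp — nonsynonymous.
Codon 2: CGC Arg / CGA Arg — synonymous.
Codon 3: AAT Asn / CCC Pro — nonsynonymous.
Codon 4: CTC Leu / ATC Ile — nonsynonymous.
Codon 5: ATT Ile / ATT Ile — identical.
Codon 6: AGC Ser / AGC Ser — identical.
Nonsynonymous differences: 3.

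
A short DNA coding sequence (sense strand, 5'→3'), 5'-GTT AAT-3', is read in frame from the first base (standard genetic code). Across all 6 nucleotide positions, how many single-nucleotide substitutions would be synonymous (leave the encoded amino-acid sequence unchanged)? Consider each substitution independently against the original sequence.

4

Codon 1 (GTT, Val): 3 synonymous substitutions.
Codon 2 (AAT, Asn): 1 synonymous substitution.
Total: 3 + 1 = 4.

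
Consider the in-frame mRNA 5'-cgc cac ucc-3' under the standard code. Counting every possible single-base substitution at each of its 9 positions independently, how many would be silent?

Codon 1 (CGC, Arg): 3 synonymous substitutions.
Codon 2 (CAC, His): 1 synonymous substitution.
Codon 3 (UCC, Ser): 3 synonymous substitutions.
Total: 3 + 1 + 3 = 7.

7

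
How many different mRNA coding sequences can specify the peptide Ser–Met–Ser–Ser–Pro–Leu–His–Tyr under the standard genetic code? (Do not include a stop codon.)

Ser: 6 codons.
Met: 1 codon.
Ser: 6 codons.
Ser: 6 codons.
Pro: 4 codons.
Leu: 6 codons.
His: 2 codons.
Tyr: 2 codons.
6 × 1 × 6 × 6 × 4 × 6 × 2 × 2 = 20736.

20736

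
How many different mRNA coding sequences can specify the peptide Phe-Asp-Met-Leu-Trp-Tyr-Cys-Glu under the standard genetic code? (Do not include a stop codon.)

Phe: 2 codons.
Asp: 2 codons.
Met: 1 codon.
Leu: 6 codons.
Trp: 1 codon.
Tyr: 2 codons.
Cys: 2 codons.
Glu: 2 codons.
2 × 2 × 1 × 6 × 1 × 2 × 2 × 2 = 192.

192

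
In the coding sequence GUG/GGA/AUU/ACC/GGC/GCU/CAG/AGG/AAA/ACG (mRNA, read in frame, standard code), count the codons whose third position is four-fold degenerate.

6

Codon 1 GUG (Val): third position 4-fold.
Codon 2 GGA (Gly): third position 4-fold.
Codon 3 AUU (Ile): third position 3-fold.
Codon 4 ACC (Thr): third position 4-fold.
Codon 5 GGC (Gly): third position 4-fold.
Codon 6 GCU (Ala): third position 4-fold.
Codon 7 CAG (Gln): third position 2-fold.
Codon 8 AGG (Arg): third position 2-fold.
Codon 9 AAA (Lys): third position 2-fold.
Codon 10 ACG (Thr): third position 4-fold.
Four-fold degenerate third positions: 6.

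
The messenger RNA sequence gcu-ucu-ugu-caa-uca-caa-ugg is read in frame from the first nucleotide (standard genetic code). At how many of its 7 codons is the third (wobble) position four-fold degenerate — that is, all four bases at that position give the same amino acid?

3

Codon 1 GCU (Ala): third position 4-fold.
Codon 2 UCU (Ser): third position 4-fold.
Codon 3 UGU (Cys): third position 2-fold.
Codon 4 CAA (Gln): third position 2-fold.
Codon 5 UCA (Ser): third position 4-fold.
Codon 6 CAA (Gln): third position 2-fold.
Codon 7 UGG (Trp): third position 1-fold.
Four-fold degenerate third positions: 3.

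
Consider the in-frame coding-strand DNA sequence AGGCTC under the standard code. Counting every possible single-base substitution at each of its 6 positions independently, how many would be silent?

Codon 1 (AGG, Arg): 2 synonymous substitutions.
Codon 2 (CTC, Leu): 3 synonymous substitutions.
Total: 2 + 3 = 5.

5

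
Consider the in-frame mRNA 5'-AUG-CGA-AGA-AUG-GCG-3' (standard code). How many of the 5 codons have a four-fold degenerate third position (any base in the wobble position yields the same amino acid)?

Codon 1 AUG (Met): third position 1-fold.
Codon 2 CGA (Arg): third position 4-fold.
Codon 3 AGA (Arg): third position 2-fold.
Codon 4 AUG (Met): third position 1-fold.
Codon 5 GCG (Ala): third position 4-fold.
Four-fold degenerate third positions: 2.

2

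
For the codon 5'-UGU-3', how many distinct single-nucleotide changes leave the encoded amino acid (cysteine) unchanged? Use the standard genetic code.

1

Position 1: none → 0 synonymous.
Position 2: none → 0 synonymous.
Position 3: UGC → 1 synonymous.
Total: 0 + 0 + 1 = 1.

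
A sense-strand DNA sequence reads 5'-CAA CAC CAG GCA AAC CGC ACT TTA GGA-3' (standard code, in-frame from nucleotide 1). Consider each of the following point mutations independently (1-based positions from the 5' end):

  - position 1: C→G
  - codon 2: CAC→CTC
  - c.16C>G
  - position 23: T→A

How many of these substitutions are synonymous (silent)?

0

Codon 1: CAA (Gln) → GAA (Glu) — missense.
Codon 2: CAC (His) → CTC (Leu) — missense.
Codon 6: CGC (Arg) → GGC (Gly) — missense.
Codon 8: TTA (Leu) → TAA (Stop) — nonsense.
Synonymous: 0 of 4.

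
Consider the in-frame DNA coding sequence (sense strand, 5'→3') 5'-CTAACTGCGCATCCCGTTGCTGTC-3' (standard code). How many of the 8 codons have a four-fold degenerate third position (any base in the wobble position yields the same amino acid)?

Codon 1 CTA (Leu): third position 4-fold.
Codon 2 ACT (Thr): third position 4-fold.
Codon 3 GCG (Ala): third position 4-fold.
Codon 4 CAT (His): third position 2-fold.
Codon 5 CCC (Pro): third position 4-fold.
Codon 6 GTT (Val): third position 4-fold.
Codon 7 GCT (Ala): third position 4-fold.
Codon 8 GTC (Val): third position 4-fold.
Four-fold degenerate third positions: 7.

7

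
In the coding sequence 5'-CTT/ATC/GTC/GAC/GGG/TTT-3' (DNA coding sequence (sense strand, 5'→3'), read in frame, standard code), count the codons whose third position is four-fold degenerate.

3

Codon 1 CTT (Leu): third position 4-fold.
Codon 2 ATC (Ile): third position 3-fold.
Codon 3 GTC (Val): third position 4-fold.
Codon 4 GAC (Asp): third position 2-fold.
Codon 5 GGG (Gly): third position 4-fold.
Codon 6 TTT (Phe): third position 2-fold.
Four-fold degenerate third positions: 3.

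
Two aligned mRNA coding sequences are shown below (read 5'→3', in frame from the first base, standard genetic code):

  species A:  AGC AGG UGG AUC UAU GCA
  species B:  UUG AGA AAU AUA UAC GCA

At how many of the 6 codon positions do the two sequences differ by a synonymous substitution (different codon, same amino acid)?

Codon 1: AGC Ser / UUG Leu — nonsynonymous.
Codon 2: AGG Arg / AGA Arg — synonymous.
Codon 3: UGG Trp / AAU Asn — nonsynonymous.
Codon 4: AUC Ile / AUA Ile — synonymous.
Codon 5: UAU Tyr / UAC Tyr — synonymous.
Codon 6: GCA Ala / GCA Ala — identical.
Synonymous differences: 3.

3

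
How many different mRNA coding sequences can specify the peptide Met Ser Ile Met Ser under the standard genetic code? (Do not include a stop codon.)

108

Met: 1 codon.
Ser: 6 codons.
Ile: 3 codons.
Met: 1 codon.
Ser: 6 codons.
1 × 6 × 3 × 1 × 6 = 108.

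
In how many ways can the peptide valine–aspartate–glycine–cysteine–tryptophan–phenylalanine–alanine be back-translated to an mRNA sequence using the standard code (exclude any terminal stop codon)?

Val: 4 codons.
Asp: 2 codons.
Gly: 4 codons.
Cys: 2 codons.
Trp: 1 codon.
Phe: 2 codons.
Ala: 4 codons.
4 × 2 × 4 × 2 × 1 × 2 × 4 = 512.

512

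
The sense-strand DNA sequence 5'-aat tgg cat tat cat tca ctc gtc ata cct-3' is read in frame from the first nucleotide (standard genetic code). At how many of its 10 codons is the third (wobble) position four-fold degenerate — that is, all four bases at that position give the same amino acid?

4

Codon 1 AAT (Asn): third position 2-fold.
Codon 2 TGG (Trp): third position 1-fold.
Codon 3 CAT (His): third position 2-fold.
Codon 4 TAT (Tyr): third position 2-fold.
Codon 5 CAT (His): third position 2-fold.
Codon 6 TCA (Ser): third position 4-fold.
Codon 7 CTC (Leu): third position 4-fold.
Codon 8 GTC (Val): third position 4-fold.
Codon 9 ATA (Ile): third position 3-fold.
Codon 10 CCT (Pro): third position 4-fold.
Four-fold degenerate third positions: 4.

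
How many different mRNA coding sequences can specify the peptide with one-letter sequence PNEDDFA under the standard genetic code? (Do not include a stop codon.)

512

Pro: 4 codons.
Asn: 2 codons.
Glu: 2 codons.
Asp: 2 codons.
Asp: 2 codons.
Phe: 2 codons.
Ala: 4 codons.
4 × 2 × 2 × 2 × 2 × 2 × 4 = 512.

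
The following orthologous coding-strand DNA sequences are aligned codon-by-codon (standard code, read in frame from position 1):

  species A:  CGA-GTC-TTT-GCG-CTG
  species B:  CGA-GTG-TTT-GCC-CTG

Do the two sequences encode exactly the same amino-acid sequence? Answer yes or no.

yes

Codon 1: CGA Arg / CGA Arg — identical.
Codon 2: GTC Val / GTG Val — synonymous.
Codon 3: TTT Phe / TTT Phe — identical.
Codon 4: GCG Ala / GCC Ala — synonymous.
Codon 5: CTG Leu / CTG Leu — identical.
Nonsynonymous differences: 0 → same protein.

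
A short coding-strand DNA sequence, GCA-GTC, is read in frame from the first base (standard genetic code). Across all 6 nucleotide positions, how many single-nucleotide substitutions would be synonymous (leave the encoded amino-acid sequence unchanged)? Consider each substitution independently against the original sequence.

Codon 1 (GCA, Ala): 3 synonymous substitutions.
Codon 2 (GTC, Val): 3 synonymous substitutions.
Total: 3 + 3 = 6.

6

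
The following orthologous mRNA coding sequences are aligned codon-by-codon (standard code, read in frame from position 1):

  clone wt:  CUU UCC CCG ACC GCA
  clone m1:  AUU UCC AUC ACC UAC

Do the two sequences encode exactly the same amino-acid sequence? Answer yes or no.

Codon 1: CUU Leu / AUU Ile — nonsynonymous.
Codon 2: UCC Ser / UCC Ser — identical.
Codon 3: CCG Pro / AUC Ile — nonsynonymous.
Codon 4: ACC Thr / ACC Thr — identical.
Codon 5: GCA Ala / UAC Tyr — nonsynonymous.
Nonsynonymous differences: 3 → different protein.

no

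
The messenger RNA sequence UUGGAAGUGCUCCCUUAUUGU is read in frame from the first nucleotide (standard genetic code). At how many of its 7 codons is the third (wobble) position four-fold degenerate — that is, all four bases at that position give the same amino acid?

3

Codon 1 UUG (Leu): third position 2-fold.
Codon 2 GAA (Glu): third position 2-fold.
Codon 3 GUG (Val): third position 4-fold.
Codon 4 CUC (Leu): third position 4-fold.
Codon 5 CCU (Pro): third position 4-fold.
Codon 6 UAU (Tyr): third position 2-fold.
Codon 7 UGU (Cys): third position 2-fold.
Four-fold degenerate third positions: 3.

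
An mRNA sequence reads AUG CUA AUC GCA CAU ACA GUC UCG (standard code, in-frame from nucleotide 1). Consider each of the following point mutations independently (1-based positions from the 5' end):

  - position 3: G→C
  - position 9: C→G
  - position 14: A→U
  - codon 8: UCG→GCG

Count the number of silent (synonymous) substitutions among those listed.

0

Codon 1: AUG (Met) → AUC (Ile) — missense.
Codon 3: AUC (Ile) → AUG (Met) — missense.
Codon 5: CAU (His) → CUU (Leu) — missense.
Codon 8: UCG (Ser) → GCG (Ala) — missense.
Synonymous: 0 of 4.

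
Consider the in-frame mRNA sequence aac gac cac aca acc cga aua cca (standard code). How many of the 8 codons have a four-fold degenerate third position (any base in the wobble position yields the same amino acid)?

4

Codon 1 AAC (Asn): third position 2-fold.
Codon 2 GAC (Asp): third position 2-fold.
Codon 3 CAC (His): third position 2-fold.
Codon 4 ACA (Thr): third position 4-fold.
Codon 5 ACC (Thr): third position 4-fold.
Codon 6 CGA (Arg): third position 4-fold.
Codon 7 AUA (Ile): third position 3-fold.
Codon 8 CCA (Pro): third position 4-fold.
Four-fold degenerate third positions: 4.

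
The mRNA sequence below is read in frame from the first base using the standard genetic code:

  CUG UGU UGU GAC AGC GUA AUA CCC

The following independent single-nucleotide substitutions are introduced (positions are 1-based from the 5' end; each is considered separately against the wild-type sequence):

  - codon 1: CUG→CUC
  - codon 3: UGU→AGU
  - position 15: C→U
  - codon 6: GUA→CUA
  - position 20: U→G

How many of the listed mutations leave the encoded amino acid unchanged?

Codon 1: CUG (Leu) → CUC (Leu) — synonymous.
Codon 3: UGU (Cys) → AGU (Ser) — missense.
Codon 5: AGC (Ser) → AGU (Ser) — synonymous.
Codon 6: GUA (Val) → CUA (Leu) — missense.
Codon 7: AUA (Ile) → AGA (Arg) — missense.
Synonymous: 2 of 5.

2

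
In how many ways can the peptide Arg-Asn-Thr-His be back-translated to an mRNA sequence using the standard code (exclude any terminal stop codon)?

96

Arg: 6 codons.
Asn: 2 codons.
Thr: 4 codons.
His: 2 codons.
6 × 2 × 4 × 2 = 96.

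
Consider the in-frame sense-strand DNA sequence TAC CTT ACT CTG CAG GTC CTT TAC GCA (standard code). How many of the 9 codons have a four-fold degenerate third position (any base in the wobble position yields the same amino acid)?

6

Codon 1 TAC (Tyr): third position 2-fold.
Codon 2 CTT (Leu): third position 4-fold.
Codon 3 ACT (Thr): third position 4-fold.
Codon 4 CTG (Leu): third position 4-fold.
Codon 5 CAG (Gln): third position 2-fold.
Codon 6 GTC (Val): third position 4-fold.
Codon 7 CTT (Leu): third position 4-fold.
Codon 8 TAC (Tyr): third position 2-fold.
Codon 9 GCA (Ala): third position 4-fold.
Four-fold degenerate third positions: 6.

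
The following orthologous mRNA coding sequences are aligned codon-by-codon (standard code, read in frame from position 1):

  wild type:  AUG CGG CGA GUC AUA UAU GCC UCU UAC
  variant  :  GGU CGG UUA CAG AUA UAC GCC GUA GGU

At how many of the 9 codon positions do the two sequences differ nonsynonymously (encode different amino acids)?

Codon 1: AUG Met / GGU Gly — nonsynonymous.
Codon 2: CGG Arg / CGG Arg — identical.
Codon 3: CGA Arg / UUA Leu — nonsynonymous.
Codon 4: GUC Val / CAG Gln — nonsynonymous.
Codon 5: AUA Ile / AUA Ile — identical.
Codon 6: UAU Tyr / UAC Tyr — synonymous.
Codon 7: GCC Ala / GCC Ala — identical.
Codon 8: UCU Ser / GUA Val — nonsynonymous.
Codon 9: UAC Tyr / GGU Gly — nonsynonymous.
Nonsynonymous differences: 5.

5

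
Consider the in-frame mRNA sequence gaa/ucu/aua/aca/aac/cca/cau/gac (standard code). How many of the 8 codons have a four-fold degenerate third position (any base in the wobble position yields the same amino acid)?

Codon 1 GAA (Glu): third position 2-fold.
Codon 2 UCU (Ser): third position 4-fold.
Codon 3 AUA (Ile): third position 3-fold.
Codon 4 ACA (Thr): third position 4-fold.
Codon 5 AAC (Asn): third position 2-fold.
Codon 6 CCA (Pro): third position 4-fold.
Codon 7 CAU (His): third position 2-fold.
Codon 8 GAC (Asp): third position 2-fold.
Four-fold degenerate third positions: 3.

3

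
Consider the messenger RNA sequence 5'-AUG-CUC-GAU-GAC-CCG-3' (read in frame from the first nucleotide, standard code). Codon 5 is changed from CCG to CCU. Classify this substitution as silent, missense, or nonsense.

silent

Position 15 falls in codon 5: CCG → Pro.
After the substitution the codon is CCU → Pro.
Both encode Pro, so the change is synonymous.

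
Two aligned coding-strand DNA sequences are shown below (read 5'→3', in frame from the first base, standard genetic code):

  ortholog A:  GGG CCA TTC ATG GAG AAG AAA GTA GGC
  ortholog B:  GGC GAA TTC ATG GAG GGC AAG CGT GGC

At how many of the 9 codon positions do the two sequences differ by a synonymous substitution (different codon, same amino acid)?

2

Codon 1: GGG Gly / GGC Gly — synonymous.
Codon 2: CCA Pro / GAA Glu — nonsynonymous.
Codon 3: TTC Phe / TTC Phe — identical.
Codon 4: ATG Met / ATG Met — identical.
Codon 5: GAG Glu / GAG Glu — identical.
Codon 6: AAG Lys / GGC Gly — nonsynonymous.
Codon 7: AAA Lys / AAG Lys — synonymous.
Codon 8: GTA Val / CGT Arg — nonsynonymous.
Codon 9: GGC Gly / GGC Gly — identical.
Synonymous differences: 2.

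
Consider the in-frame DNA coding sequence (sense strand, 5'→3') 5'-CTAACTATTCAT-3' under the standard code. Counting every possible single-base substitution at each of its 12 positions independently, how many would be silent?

Codon 1 (CTA, Leu): 4 synonymous substitutions.
Codon 2 (ACT, Thr): 3 synonymous substitutions.
Codon 3 (ATT, Ile): 2 synonymous substitutions.
Codon 4 (CAT, His): 1 synonymous substitution.
Total: 4 + 3 + 2 + 1 = 10.

10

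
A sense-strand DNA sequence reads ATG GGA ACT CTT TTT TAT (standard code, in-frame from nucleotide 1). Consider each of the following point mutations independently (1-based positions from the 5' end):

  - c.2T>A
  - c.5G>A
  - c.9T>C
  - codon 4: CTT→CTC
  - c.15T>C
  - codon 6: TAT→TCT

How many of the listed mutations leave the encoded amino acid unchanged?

Codon 1: ATG (Met) → AAG (Lys) — missense.
Codon 2: GGA (Gly) → GAA (Glu) — missense.
Codon 3: ACT (Thr) → ACC (Thr) — synonymous.
Codon 4: CTT (Leu) → CTC (Leu) — synonymous.
Codon 5: TTT (Phe) → TTC (Phe) — synonymous.
Codon 6: TAT (Tyr) → TCT (Ser) — missense.
Synonymous: 3 of 6.

3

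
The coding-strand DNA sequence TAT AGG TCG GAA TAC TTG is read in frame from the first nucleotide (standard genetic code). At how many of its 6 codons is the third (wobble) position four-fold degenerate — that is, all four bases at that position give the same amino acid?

Codon 1 TAT (Tyr): third position 2-fold.
Codon 2 AGG (Arg): third position 2-fold.
Codon 3 TCG (Ser): third position 4-fold.
Codon 4 GAA (Glu): third position 2-fold.
Codon 5 TAC (Tyr): third position 2-fold.
Codon 6 TTG (Leu): third position 2-fold.
Four-fold degenerate third positions: 1.

1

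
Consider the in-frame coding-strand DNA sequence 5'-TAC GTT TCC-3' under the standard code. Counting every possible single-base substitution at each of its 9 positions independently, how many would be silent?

Codon 1 (TAC, Tyr): 1 synonymous substitution.
Codon 2 (GTT, Val): 3 synonymous substitutions.
Codon 3 (TCC, Ser): 3 synonymous substitutions.
Total: 1 + 3 + 3 = 7.

7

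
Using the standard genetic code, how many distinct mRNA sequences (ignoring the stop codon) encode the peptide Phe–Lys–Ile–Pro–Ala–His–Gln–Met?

Phe: 2 codons.
Lys: 2 codons.
Ile: 3 codons.
Pro: 4 codons.
Ala: 4 codons.
His: 2 codons.
Gln: 2 codons.
Met: 1 codon.
2 × 2 × 3 × 4 × 4 × 2 × 2 × 1 = 768.

768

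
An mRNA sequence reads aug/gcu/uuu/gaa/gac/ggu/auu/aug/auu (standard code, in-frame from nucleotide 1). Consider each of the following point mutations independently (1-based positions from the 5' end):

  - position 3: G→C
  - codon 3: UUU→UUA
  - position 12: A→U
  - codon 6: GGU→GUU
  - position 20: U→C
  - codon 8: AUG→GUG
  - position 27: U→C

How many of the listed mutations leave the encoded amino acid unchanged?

1

Codon 1: AUG (Met) → AUC (Ile) — missense.
Codon 3: UUU (Phe) → UUA (Leu) — missense.
Codon 4: GAA (Glu) → GAU (Asp) — missense.
Codon 6: GGU (Gly) → GUU (Val) — missense.
Codon 7: AUU (Ile) → ACU (Thr) — missense.
Codon 8: AUG (Met) → GUG (Val) — missense.
Codon 9: AUU (Ile) → AUC (Ile) — synonymous.
Synonymous: 1 of 7.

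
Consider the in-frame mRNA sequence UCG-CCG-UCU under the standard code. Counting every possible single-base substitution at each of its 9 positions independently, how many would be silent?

Codon 1 (UCG, Ser): 3 synonymous substitutions.
Codon 2 (CCG, Pro): 3 synonymous substitutions.
Codon 3 (UCU, Ser): 3 synonymous substitutions.
Total: 3 + 3 + 3 = 9.

9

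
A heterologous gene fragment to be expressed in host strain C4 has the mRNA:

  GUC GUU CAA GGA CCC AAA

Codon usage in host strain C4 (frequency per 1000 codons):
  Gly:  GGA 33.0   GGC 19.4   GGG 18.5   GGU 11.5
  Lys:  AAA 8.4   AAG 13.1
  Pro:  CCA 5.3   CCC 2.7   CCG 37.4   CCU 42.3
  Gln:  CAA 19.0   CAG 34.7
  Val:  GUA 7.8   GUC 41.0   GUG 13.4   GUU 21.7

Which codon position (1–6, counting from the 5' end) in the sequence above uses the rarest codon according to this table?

Codon 1 GUC (Val): 41.0 per 1000.
Codon 2 GUU (Val): 21.7 per 1000.
Codon 3 CAA (Gln): 19.0 per 1000.
Codon 4 GGA (Gly): 33.0 per 1000.
Codon 5 CCC (Pro): 2.7 per 1000.
Codon 6 AAA (Lys): 8.4 per 1000.
Lowest frequency is 2.7 at codon 5.

5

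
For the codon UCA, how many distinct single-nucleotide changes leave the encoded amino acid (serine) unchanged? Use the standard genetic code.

3

Position 1: none → 0 synonymous.
Position 2: none → 0 synonymous.
Position 3: UCU, UCC, UCG → 3 synonymous.
Total: 0 + 0 + 3 = 3.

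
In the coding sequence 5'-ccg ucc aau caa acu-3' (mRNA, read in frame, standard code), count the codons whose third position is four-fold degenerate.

Codon 1 CCG (Pro): third position 4-fold.
Codon 2 UCC (Ser): third position 4-fold.
Codon 3 AAU (Asn): third position 2-fold.
Codon 4 CAA (Gln): third position 2-fold.
Codon 5 ACU (Thr): third position 4-fold.
Four-fold degenerate third positions: 3.

3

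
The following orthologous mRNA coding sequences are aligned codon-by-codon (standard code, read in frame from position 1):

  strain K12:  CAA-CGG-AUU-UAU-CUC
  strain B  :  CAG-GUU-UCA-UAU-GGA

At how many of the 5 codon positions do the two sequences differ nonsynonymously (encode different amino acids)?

3

Codon 1: CAA Gln / CAG Gln — synonymous.
Codon 2: CGG Arg / GUU Val — nonsynonymous.
Codon 3: AUU Ile / UCA Ser — nonsynonymous.
Codon 4: UAU Tyr / UAU Tyr — identical.
Codon 5: CUC Leu / GGA Gly — nonsynonymous.
Nonsynonymous differences: 3.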